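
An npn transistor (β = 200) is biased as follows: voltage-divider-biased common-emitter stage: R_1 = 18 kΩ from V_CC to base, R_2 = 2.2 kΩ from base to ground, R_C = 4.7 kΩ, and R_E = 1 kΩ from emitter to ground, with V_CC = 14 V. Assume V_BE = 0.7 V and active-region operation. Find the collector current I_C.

Thevenize the base divider: V_Th = V_CC·R_2/(R_1+R_2) = 14×2.2/20.2 = 1.52 V, R_Th = R_1‖R_2 = 1.96 kΩ.
Base-emitter loop: V_Th = I_B·R_Th + V_BE + (β+1)I_B·R_E, so I_B = (1.52 − 0.7) / (1.96 + 201×1) = 0.00406 mA.
I_C = β·I_B = 200×0.00406 = 0.813 mA, and I_E = (β+1)I_B = 0.817 mA.
V_CE = V_CC − I_C·R_C − I_E·R_E = 14 − 0.813×4.7 − 0.817×1 = 9.36 V.
V_CE = 9.36 V > 0.2 V confirms active-region operation.

I_C ≈ 0.81 mA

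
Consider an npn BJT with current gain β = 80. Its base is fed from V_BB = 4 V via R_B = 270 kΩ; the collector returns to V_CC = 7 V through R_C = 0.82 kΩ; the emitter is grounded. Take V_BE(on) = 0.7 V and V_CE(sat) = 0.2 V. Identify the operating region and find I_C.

Assume active. Base-emitter loop: I_B = (V_BB − V_BE)/R_B = (4 − 0.7)/270 = 0.0122 mA.
I_C = β·I_B = 80×0.0122 = 0.978 mA.
V_CE = V_CC − I_C·R_C = 7 − 0.978×0.82 = 6.2 V > V_CE(sat), so the active-region assumption holds.

active; I_C ≈ 0.98 mA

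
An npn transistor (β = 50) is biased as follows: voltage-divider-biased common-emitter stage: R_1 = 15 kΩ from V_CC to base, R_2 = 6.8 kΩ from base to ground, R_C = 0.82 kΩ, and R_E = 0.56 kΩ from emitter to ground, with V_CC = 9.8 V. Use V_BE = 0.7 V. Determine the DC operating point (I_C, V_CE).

Thevenize the base divider: V_Th = V_CC·R_2/(R_1+R_2) = 9.8×6.8/21.8 = 3.06 V, R_Th = R_1‖R_2 = 4.68 kΩ.
Base-emitter loop: V_Th = I_B·R_Th + V_BE + (β+1)I_B·R_E, so I_B = (3.06 − 0.7) / (4.68 + 51×0.56) = 0.0709 mA.
I_C = β·I_B = 50×0.0709 = 3.55 mA, and I_E = (β+1)I_B = 3.62 mA.
V_CE = V_CC − I_C·R_C − I_E·R_E = 9.8 − 3.55×0.82 − 3.62×0.56 = 4.87 V.
V_CE = 4.87 V > 0.2 V confirms active-region operation.

I_C ≈ 3.5 mA, V_CE ≈ 4.9 V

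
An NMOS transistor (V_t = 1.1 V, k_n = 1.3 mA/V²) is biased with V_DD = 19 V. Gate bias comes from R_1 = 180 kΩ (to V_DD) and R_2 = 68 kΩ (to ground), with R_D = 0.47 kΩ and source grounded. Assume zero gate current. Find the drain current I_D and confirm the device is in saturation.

I_D ≈ 11 mA

V_G = V_DD·R_2/(R_1+R_2) = 19×68/248 = 5.21 V. With the source grounded, V_GS = V_G = 5.21 V.
Assume saturation: I_D = (k_n/2)(V_GS − V_t)² = (1.3/2)×(5.21 − 1.1)² = 0.65×4.11² = 11 mA.
V_DS = V_DD − I_D·R_D = 19 − 11×0.47 = 13.8 V.
Saturation requires V_DS ≥ V_GS − V_t = 4.11 V; 13.8 ≥ 4.11 ✓.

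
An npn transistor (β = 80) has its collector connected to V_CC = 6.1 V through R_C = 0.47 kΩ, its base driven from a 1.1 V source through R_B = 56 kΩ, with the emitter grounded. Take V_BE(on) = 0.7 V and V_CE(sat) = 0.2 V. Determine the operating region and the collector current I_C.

Assume active. Base-emitter loop: I_B = (V_BB − V_BE)/R_B = (1.1 − 0.7)/56 = 0.00714 mA.
I_C = β·I_B = 80×0.00714 = 0.571 mA.
V_CE = V_CC − I_C·R_C = 6.1 − 0.571×0.47 = 5.83 V > V_CE(sat), so the active-region assumption holds.

active; I_C ≈ 0.57 mA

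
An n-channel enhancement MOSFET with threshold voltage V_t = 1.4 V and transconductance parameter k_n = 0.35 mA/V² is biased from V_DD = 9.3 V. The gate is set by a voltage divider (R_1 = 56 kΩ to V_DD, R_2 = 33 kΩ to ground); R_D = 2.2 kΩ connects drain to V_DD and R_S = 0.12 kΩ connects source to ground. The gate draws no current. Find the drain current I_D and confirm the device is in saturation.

I_D ≈ 0.68 mA

V_G = V_DD·R_2/(R_1+R_2) = 9.3×33/89 = 3.45 V.
Assume saturation: I_D = (k_n/2)(V_GS − V_t)² with V_GS = V_G − I_D·R_S = 3.45 − 0.12·I_D.
Substituting gives 0.00252·I_D² − 1.09·I_D + 0.734 = 0, with roots I_D = 0.677 or 430 mA.
The root I_D = 430 mA gives V_GS = -48.2 V ≤ V_t, so take I_D = 0.677 mA.
Then V_GS = 3.37 V and V_DS = V_DD − I_D(R_D+R_S) = 9.3 − 0.677×2.32 = 7.73 V.
Saturation requires V_DS ≥ V_GS − V_t = 1.97 V; 7.73 ≥ 1.97 ✓.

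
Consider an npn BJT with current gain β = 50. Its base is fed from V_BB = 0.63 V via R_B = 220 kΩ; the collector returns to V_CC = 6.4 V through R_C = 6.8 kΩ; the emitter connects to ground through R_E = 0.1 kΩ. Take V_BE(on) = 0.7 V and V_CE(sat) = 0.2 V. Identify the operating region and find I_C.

cutoff; I_C ≈ 0

V_BB = 0.63 V ≤ V_BE(on) = 0.7 V, so the base-emitter junction is not forward biased.
The transistor is in cutoff: I_B = I_C = 0.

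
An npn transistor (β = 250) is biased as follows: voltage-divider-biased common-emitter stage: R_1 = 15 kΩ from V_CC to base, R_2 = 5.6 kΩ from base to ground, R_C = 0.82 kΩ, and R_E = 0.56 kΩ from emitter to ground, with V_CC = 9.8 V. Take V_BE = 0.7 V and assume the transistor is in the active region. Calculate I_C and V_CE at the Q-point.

Thevenize the base divider: V_Th = V_CC·R_2/(R_1+R_2) = 9.8×5.6/20.6 = 2.66 V, R_Th = R_1‖R_2 = 4.08 kΩ.
Base-emitter loop: V_Th = I_B·R_Th + V_BE + (β+1)I_B·R_E, so I_B = (2.66 − 0.7) / (4.08 + 251×0.56) = 0.0136 mA.
I_C = β·I_B = 250×0.0136 = 3.39 mA, and I_E = (β+1)I_B = 3.41 mA.
V_CE = V_CC − I_C·R_C − I_E·R_E = 9.8 − 3.39×0.82 − 3.41×0.56 = 5.11 V.
V_CE = 5.11 V > 0.2 V confirms active-region operation.

I_C ≈ 3.4 mA, V_CE ≈ 5.1 V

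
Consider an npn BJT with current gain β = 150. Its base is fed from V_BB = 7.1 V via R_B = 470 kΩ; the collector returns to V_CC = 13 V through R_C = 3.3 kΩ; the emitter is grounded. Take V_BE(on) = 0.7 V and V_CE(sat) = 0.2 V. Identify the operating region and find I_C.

Assume active. Base-emitter loop: I_B = (V_BB − V_BE)/R_B = (7.1 − 0.7)/470 = 0.0136 mA.
I_C = β·I_B = 150×0.0136 = 2.04 mA.
V_CE = V_CC − I_C·R_C = 13 − 2.04×3.3 = 6.26 V > V_CE(sat), so the active-region assumption holds.

active; I_C ≈ 2 mA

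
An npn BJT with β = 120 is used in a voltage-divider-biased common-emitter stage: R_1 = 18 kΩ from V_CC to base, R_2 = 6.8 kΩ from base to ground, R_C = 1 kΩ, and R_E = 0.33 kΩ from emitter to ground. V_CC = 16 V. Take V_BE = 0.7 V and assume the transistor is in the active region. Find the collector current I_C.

I_C ≈ 9.9 mA

Thevenize the base divider: V_Th = V_CC·R_2/(R_1+R_2) = 16×6.8/24.8 = 4.39 V, R_Th = R_1‖R_2 = 4.94 kΩ.
Base-emitter loop: V_Th = I_B·R_Th + V_BE + (β+1)I_B·R_E, so I_B = (4.39 − 0.7) / (4.94 + 121×0.33) = 0.0822 mA.
I_C = β·I_B = 120×0.0822 = 9.86 mA, and I_E = (β+1)I_B = 9.94 mA.
V_CE = V_CC − I_C·R_C − I_E·R_E = 16 − 9.86×1 − 9.94×0.33 = 2.86 V.
V_CE = 2.86 V > 0.2 V confirms active-region operation.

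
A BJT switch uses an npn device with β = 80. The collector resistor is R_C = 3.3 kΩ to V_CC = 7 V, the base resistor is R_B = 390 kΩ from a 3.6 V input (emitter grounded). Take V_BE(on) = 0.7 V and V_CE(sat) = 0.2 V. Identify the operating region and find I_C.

active; I_C ≈ 0.59 mA

Assume active. Base-emitter loop: I_B = (V_BB − V_BE)/R_B = (3.6 − 0.7)/390 = 0.00744 mA.
I_C = β·I_B = 80×0.00744 = 0.595 mA.
V_CE = V_CC − I_C·R_C = 7 − 0.595×3.3 = 5.04 V > V_CE(sat), so the active-region assumption holds.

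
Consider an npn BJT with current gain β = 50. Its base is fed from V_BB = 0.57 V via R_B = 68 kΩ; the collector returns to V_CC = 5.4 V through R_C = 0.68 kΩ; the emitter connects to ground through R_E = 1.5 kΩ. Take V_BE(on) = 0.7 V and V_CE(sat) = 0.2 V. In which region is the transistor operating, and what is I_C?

cutoff; I_C ≈ 0

V_BB = 0.57 V ≤ V_BE(on) = 0.7 V, so the base-emitter junction is not forward biased.
The transistor is in cutoff: I_B = I_C = 0.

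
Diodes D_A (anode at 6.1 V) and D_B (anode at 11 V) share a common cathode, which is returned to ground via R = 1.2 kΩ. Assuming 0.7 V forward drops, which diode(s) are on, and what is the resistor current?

Only D_B conducts; I_R ≈ 8.6 mA

Assume both conduct. Then node N would need to be at both 6.1−0.7 = 5.4 V and 11−0.7 = 10.3 V, which is impossible.
Assume only D_B conducts: V_N = 11 − 0.7 = 10.3 V, so I_R = 10.3/1.2 = 8.58 mA.
Check D_A: its anode-to-cathode voltage is 6.1 − 10.3 = -4.2 V < 0.7 V, so it is off. The assumption is consistent.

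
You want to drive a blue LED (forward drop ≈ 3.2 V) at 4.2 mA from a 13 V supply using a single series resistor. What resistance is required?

R ≈ 2.3 kΩ

The resistor drops V_S − V_D = 13 − 3.2 = 9.8 V at 4.2 mA.
R = 9.8 V / 4.2 mA = 2.33 kΩ.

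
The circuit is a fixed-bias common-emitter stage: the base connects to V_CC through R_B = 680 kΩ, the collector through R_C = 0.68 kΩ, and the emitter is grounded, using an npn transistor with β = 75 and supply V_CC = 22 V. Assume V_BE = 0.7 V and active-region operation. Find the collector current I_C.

I_C ≈ 2.3 mA

Base loop: V_CC = I_B·R_B + V_BE, so I_B = (22 − 0.7)/680 kΩ = 0.0313 mA.
In the active region I_C = β·I_B = 75 × 0.0313 = 2.35 mA.
Collector loop: V_CE = V_CC − I_C·R_C = 22 − 2.35×0.68 = 20.4 V.
Since V_CE = 20.4 V > V_CE(sat) ≈ 0.2 V, the transistor is in the active region as assumed.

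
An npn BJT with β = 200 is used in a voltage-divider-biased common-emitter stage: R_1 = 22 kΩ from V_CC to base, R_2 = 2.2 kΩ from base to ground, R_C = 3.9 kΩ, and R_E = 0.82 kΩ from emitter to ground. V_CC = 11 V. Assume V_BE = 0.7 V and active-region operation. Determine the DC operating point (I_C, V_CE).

Thevenize the base divider: V_Th = V_CC·R_2/(R_1+R_2) = 11×2.2/24.2 = 1 V, R_Th = R_1‖R_2 = 2 kΩ.
Base-emitter loop: V_Th = I_B·R_Th + V_BE + (β+1)I_B·R_E, so I_B = (1 − 0.7) / (2 + 201×0.82) = 0.0018 mA.
I_C = β·I_B = 200×0.0018 = 0.36 mA, and I_E = (β+1)I_B = 0.361 mA.
V_CE = V_CC − I_C·R_C − I_E·R_E = 11 − 0.36×3.9 − 0.361×0.82 = 9.3 V.
V_CE = 9.3 V > 0.2 V confirms active-region operation.

I_C ≈ 0.36 mA, V_CE ≈ 9.3 V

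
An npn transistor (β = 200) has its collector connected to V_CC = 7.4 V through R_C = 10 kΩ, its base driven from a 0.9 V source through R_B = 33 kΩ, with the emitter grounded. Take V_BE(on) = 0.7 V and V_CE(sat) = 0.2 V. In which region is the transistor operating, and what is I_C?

Assume active: I_B = (0.9 − 0.7)/33 = 0.00606 mA, giving I_C = β·I_B = 1.21 mA.
But then V_CE = 7.4 − 1.21×10 = -4.72 V < V_CE(sat) = 0.2 V — impossible in the active region.
So the transistor is saturated. With V_CE = 0.2 V, I_C = (V_CC − 0.2)/R_C = 7.2/10 = 0.72 mA.
Check: β·I_B = 1.21 mA > I_C = 0.72 mA, confirming saturation.

saturation; I_C ≈ 0.72 mA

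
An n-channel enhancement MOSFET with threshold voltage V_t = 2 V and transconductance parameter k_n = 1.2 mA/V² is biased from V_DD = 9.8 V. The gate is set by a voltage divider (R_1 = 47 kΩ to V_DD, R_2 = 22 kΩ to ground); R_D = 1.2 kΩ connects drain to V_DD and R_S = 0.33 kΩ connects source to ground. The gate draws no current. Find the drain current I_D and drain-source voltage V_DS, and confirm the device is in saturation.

V_G = V_DD·R_2/(R_1+R_2) = 9.8×22/69 = 3.12 V.
Assume saturation: I_D = (k_n/2)(V_GS − V_t)² with V_GS = V_G − I_D·R_S = 3.12 − 0.33·I_D.
Substituting gives 0.0653·I_D² − 1.45·I_D + 0.759 = 0, with roots I_D = 0.538 or 21.6 mA.
The root I_D = 21.6 mA gives V_GS = -4 V ≤ V_t, so take I_D = 0.538 mA.
Then V_GS = 2.95 V and V_DS = V_DD − I_D(R_D+R_S) = 9.8 − 0.538×1.53 = 8.98 V.
Saturation requires V_DS ≥ V_GS − V_t = 0.947 V; 8.98 ≥ 0.947 ✓.

I_D ≈ 0.54 mA, V_DS ≈ 9 V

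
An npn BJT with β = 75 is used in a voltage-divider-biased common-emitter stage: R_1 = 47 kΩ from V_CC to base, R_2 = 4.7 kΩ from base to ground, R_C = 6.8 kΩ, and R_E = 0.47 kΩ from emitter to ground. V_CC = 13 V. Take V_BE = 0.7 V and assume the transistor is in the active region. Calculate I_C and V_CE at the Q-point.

I_C ≈ 0.9 mA, V_CE ≈ 6.4 V

Thevenize the base divider: V_Th = V_CC·R_2/(R_1+R_2) = 13×4.7/51.7 = 1.18 V, R_Th = R_1‖R_2 = 4.27 kΩ.
Base-emitter loop: V_Th = I_B·R_Th + V_BE + (β+1)I_B·R_E, so I_B = (1.18 − 0.7) / (4.27 + 76×0.47) = 0.012 mA.
I_C = β·I_B = 75×0.012 = 0.904 mA, and I_E = (β+1)I_B = 0.916 mA.
V_CE = V_CC − I_C·R_C − I_E·R_E = 13 − 0.904×6.8 − 0.916×0.47 = 6.43 V.
V_CE = 6.43 V > 0.2 V confirms active-region operation.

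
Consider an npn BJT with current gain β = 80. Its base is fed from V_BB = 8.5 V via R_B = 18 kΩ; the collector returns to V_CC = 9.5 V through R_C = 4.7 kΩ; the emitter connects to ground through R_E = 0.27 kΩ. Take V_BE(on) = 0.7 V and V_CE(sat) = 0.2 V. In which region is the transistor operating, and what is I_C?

Assume active: I_B = (8.5 − 0.7)/(18 + 81×0.27) = 0.196 mA, I_C = β·I_B = 15.7 mA.
Then V_CE = 9.5 − 15.7×4.7 − 15.8×0.27 = -68.3 V < 0.2 V — the active assumption fails.
Re-solve with V_CE = 0.2 V. KCL at the emitter: V_E/R_E = (V_BB−0.7−V_E)/R_B + (V_CC−0.2−V_E)/R_C, giving V_E = 0.607 V.
I_C = (V_CC − 0.2 − V_E)/R_C = (9.3 − 0.607)/4.7 = 1.85 mA.
Check: I_B = (7.8 − 0.607)/18 = 0.4 mA, and β·I_B = 32 mA > I_C, confirming saturation.

saturation; I_C ≈ 1.8 mA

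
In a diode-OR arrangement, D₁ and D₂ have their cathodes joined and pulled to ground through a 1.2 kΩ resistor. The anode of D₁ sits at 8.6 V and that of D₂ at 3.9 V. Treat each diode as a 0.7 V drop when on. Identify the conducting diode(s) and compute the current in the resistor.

Only D₁ conducts; I_R ≈ 6.6 mA

Assume both conduct. Then node N would need to be at both 8.6−0.7 = 7.9 V and 3.9−0.7 = 3.2 V, which is impossible.
Assume only D₁ conducts: V_N = 8.6 − 0.7 = 7.9 V, so I_R = 7.9/1.2 = 6.58 mA.
Check D₂: its anode-to-cathode voltage is 3.9 − 7.9 = -4 V < 0.7 V, so it is off. The assumption is consistent.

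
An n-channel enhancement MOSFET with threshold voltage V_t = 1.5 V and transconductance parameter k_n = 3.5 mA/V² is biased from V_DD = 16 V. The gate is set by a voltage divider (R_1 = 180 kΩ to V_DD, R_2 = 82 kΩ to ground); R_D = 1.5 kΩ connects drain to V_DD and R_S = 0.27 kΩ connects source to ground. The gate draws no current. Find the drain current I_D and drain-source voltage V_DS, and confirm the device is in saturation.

I_D ≈ 6.1 mA, V_DS ≈ 5.2 V

V_G = V_DD·R_2/(R_1+R_2) = 16×82/262 = 5.01 V.
Assume saturation: I_D = (k_n/2)(V_GS − V_t)² with V_GS = V_G − I_D·R_S = 5.01 − 0.27·I_D.
Substituting gives 0.128·I_D² − 4.31·I_D + 21.5 = 0, with roots I_D = 6.08 or 27.7 mA.
The root I_D = 27.7 mA gives V_GS = -2.48 V ≤ V_t, so take I_D = 6.08 mA.
Then V_GS = 3.36 V and V_DS = V_DD − I_D(R_D+R_S) = 16 − 6.08×1.77 = 5.23 V.
Saturation requires V_DS ≥ V_GS − V_t = 1.86 V; 5.23 ≥ 1.86 ✓.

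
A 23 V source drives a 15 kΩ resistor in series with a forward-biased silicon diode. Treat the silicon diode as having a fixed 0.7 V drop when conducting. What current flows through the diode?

KVL around the loop: 23 = V_D + I·R = 0.7 + I × 15 kΩ.
So I = (23 − 0.7) / 15 kΩ = 22.3 / 15 = 1.49 mA.

I ≈ 1.5 mA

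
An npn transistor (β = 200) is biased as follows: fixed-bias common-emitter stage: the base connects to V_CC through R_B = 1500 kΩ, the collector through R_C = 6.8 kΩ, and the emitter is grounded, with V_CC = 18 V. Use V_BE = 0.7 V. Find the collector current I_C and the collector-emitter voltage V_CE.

Base loop: V_CC = I_B·R_B + V_BE, so I_B = (18 − 0.7)/1500 kΩ = 0.0115 mA.
In the active region I_C = β·I_B = 200 × 0.0115 = 2.31 mA.
Collector loop: V_CE = V_CC − I_C·R_C = 18 − 2.31×6.8 = 2.31 V.
Since V_CE = 2.31 V > V_CE(sat) ≈ 0.2 V, the transistor is in the active region as assumed.

I_C ≈ 2.3 mA, V_CE ≈ 2.3 V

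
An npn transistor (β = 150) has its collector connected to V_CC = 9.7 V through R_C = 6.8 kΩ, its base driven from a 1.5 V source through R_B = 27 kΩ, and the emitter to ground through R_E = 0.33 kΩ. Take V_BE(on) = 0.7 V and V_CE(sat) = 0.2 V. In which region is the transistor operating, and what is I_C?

saturation; I_C ≈ 1.3 mA

Assume active: I_B = (1.5 − 0.7)/(27 + 151×0.33) = 0.0104 mA, I_C = β·I_B = 1.56 mA.
Then V_CE = 9.7 − 1.56×6.8 − 1.57×0.33 = -1.44 V < 0.2 V — the active assumption fails.
Re-solve with V_CE = 0.2 V. KCL at the emitter: V_E/R_E = (V_BB−0.7−V_E)/R_B + (V_CC−0.2−V_E)/R_C, giving V_E = 0.444 V.
I_C = (V_CC − 0.2 − V_E)/R_C = (9.5 − 0.444)/6.8 = 1.33 mA.
Check: I_B = (0.8 − 0.444)/27 = 0.0132 mA, and β·I_B = 1.98 mA > I_C, confirming saturation.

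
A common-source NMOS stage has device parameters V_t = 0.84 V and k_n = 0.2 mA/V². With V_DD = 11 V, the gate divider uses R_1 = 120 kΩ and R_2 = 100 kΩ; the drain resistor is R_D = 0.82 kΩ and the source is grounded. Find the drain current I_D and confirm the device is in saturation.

I_D ≈ 1.7 mA

V_G = V_DD·R_2/(R_1+R_2) = 11×100/220 = 5 V. With the source grounded, V_GS = V_G = 5 V.
Assume saturation: I_D = (k_n/2)(V_GS − V_t)² = (0.2/2)×(5 − 0.84)² = 0.1×4.16² = 1.73 mA.
V_DS = V_DD − I_D·R_D = 11 − 1.73×0.82 = 9.58 V.
Saturation requires V_DS ≥ V_GS − V_t = 4.16 V; 9.58 ≥ 4.16 ✓.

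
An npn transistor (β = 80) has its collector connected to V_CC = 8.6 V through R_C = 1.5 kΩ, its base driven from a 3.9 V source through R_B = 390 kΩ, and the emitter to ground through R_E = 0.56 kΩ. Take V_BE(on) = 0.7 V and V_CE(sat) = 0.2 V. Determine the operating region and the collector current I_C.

active; I_C ≈ 0.59 mA

Assume active. Base-emitter loop: I_B = (V_BB − V_BE)/(R_B + (β+1)R_E) = (3.9 − 0.7)/(390 + 81×0.56) = 0.00735 mA.
I_C = β·I_B = 80×0.00735 = 0.588 mA.
V_CE = V_CC − I_C·R_C − I_E·R_E = 8.6 − 0.588×1.5 − 0.595×0.56 = 7.38 V > V_CE(sat), so the active-region assumption holds.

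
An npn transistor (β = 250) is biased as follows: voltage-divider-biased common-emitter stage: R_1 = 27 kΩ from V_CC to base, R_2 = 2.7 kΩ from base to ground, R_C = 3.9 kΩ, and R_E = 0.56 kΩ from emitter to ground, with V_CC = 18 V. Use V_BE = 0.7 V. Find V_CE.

Thevenize the base divider: V_Th = V_CC·R_2/(R_1+R_2) = 18×2.7/29.7 = 1.64 V, R_Th = R_1‖R_2 = 2.45 kΩ.
Base-emitter loop: V_Th = I_B·R_Th + V_BE + (β+1)I_B·R_E, so I_B = (1.64 − 0.7) / (2.45 + 251×0.56) = 0.00655 mA.
I_C = β·I_B = 250×0.00655 = 1.64 mA, and I_E = (β+1)I_B = 1.64 mA.
V_CE = V_CC − I_C·R_C − I_E·R_E = 18 − 1.64×3.9 − 1.64×0.56 = 10.7 V.
V_CE = 10.7 V > 0.2 V confirms active-region operation.

V_CE ≈ 11 V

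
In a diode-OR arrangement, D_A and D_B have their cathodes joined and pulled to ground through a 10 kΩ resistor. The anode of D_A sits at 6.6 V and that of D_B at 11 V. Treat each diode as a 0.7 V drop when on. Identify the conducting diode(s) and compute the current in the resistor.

Only D_B conducts; I_R ≈ 1 mA

Assume both conduct. Then node N would need to be at both 6.6−0.7 = 5.9 V and 11−0.7 = 10.3 V, which is impossible.
Assume only D_B conducts: V_N = 11 − 0.7 = 10.3 V, so I_R = 10.3/10 = 1.03 mA.
Check D_A: its anode-to-cathode voltage is 6.6 − 10.3 = -3.7 V < 0.7 V, so it is off. The assumption is consistent.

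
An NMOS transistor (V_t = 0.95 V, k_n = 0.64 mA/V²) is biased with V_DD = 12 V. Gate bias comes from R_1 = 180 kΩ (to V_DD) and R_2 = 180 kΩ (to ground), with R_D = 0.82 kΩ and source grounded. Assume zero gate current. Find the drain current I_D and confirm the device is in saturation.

V_G = V_DD·R_2/(R_1+R_2) = 12×180/360 = 6 V. With the source grounded, V_GS = V_G = 6 V.
Assume saturation: I_D = (k_n/2)(V_GS − V_t)² = (0.64/2)×(6 − 0.95)² = 0.32×5.05² = 8.16 mA.
V_DS = V_DD − I_D·R_D = 12 − 8.16×0.82 = 5.31 V.
Saturation requires V_DS ≥ V_GS − V_t = 5.05 V; 5.31 ≥ 5.05 ✓.

I_D ≈ 8.2 mA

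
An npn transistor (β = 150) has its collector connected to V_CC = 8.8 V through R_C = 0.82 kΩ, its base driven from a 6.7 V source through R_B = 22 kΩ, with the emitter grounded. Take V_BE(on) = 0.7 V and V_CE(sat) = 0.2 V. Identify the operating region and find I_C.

saturation; I_C ≈ 10 mA

Assume active: I_B = (6.7 − 0.7)/22 = 0.273 mA, giving I_C = β·I_B = 40.9 mA.
But then V_CE = 8.8 − 40.9×0.82 = -24.7 V < V_CE(sat) = 0.2 V — impossible in the active region.
So the transistor is saturated. With V_CE = 0.2 V, I_C = (V_CC − 0.2)/R_C = 8.6/0.82 = 10.5 mA.
Check: β·I_B = 40.9 mA > I_C = 10.5 mA, confirming saturation.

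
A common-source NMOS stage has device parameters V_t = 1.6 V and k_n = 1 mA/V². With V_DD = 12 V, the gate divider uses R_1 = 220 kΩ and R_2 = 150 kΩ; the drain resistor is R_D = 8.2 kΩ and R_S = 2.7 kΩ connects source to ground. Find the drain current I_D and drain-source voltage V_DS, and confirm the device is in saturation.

I_D ≈ 0.75 mA, V_DS ≈ 3.8 V

V_G = V_DD·R_2/(R_1+R_2) = 12×150/370 = 4.86 V.
Assume saturation: I_D = (k_n/2)(V_GS − V_t)² with V_GS = V_G − I_D·R_S = 4.86 − 2.7·I_D.
Substituting gives 3.65·I_D² − 9.82·I_D + 5.33 = 0, with roots I_D = 0.754 or 1.94 mA.
The root I_D = 1.94 mA gives V_GS = -0.369 V ≤ V_t, so take I_D = 0.754 mA.
Then V_GS = 2.83 V and V_DS = V_DD − I_D(R_D+R_S) = 12 − 0.754×10.9 = 3.78 V.
Saturation requires V_DS ≥ V_GS − V_t = 1.23 V; 3.78 ≥ 1.23 ✓.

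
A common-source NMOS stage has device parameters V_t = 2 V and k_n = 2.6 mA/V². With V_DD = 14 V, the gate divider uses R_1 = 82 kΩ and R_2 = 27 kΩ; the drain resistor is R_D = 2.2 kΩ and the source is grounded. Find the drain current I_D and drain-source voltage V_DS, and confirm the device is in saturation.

I_D ≈ 2.8 mA, V_DS ≈ 7.8 V

V_G = V_DD·R_2/(R_1+R_2) = 14×27/109 = 3.47 V. With the source grounded, V_GS = V_G = 3.47 V.
Assume saturation: I_D = (k_n/2)(V_GS − V_t)² = (2.6/2)×(3.47 − 2)² = 1.3×1.47² = 2.8 mA.
V_DS = V_DD − I_D·R_D = 14 − 2.8×2.2 = 7.84 V.
Saturation requires V_DS ≥ V_GS − V_t = 1.47 V; 7.84 ≥ 1.47 ✓.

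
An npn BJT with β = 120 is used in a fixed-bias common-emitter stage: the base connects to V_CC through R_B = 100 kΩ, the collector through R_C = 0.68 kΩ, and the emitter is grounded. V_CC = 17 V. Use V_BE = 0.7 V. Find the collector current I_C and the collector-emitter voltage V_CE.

Base loop: V_CC = I_B·R_B + V_BE, so I_B = (17 − 0.7)/100 kΩ = 0.163 mA.
In the active region I_C = β·I_B = 120 × 0.163 = 19.6 mA.
Collector loop: V_CE = V_CC − I_C·R_C = 17 − 19.6×0.68 = 3.7 V.
Since V_CE = 3.7 V > V_CE(sat) ≈ 0.2 V, the transistor is in the active region as assumed.

I_C ≈ 20 mA, V_CE ≈ 3.7 V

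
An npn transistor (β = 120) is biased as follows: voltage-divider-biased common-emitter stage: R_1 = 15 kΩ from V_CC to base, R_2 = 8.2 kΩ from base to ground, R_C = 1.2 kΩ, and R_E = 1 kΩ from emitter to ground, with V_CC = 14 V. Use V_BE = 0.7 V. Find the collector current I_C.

Thevenize the base divider: V_Th = V_CC·R_2/(R_1+R_2) = 14×8.2/23.2 = 4.95 V, R_Th = R_1‖R_2 = 5.3 kΩ.
Base-emitter loop: V_Th = I_B·R_Th + V_BE + (β+1)I_B·R_E, so I_B = (4.95 − 0.7) / (5.3 + 121×1) = 0.0336 mA.
I_C = β·I_B = 120×0.0336 = 4.04 mA, and I_E = (β+1)I_B = 4.07 mA.
V_CE = V_CC − I_C·R_C − I_E·R_E = 14 − 4.04×1.2 − 4.07×1 = 5.09 V.
V_CE = 5.09 V > 0.2 V confirms active-region operation.

I_C ≈ 4 mA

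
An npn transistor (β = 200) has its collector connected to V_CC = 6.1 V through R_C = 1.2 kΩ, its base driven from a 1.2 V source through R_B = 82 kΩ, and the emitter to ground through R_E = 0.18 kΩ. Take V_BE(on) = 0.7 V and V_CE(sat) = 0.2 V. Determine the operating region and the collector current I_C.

Assume active. Base-emitter loop: I_B = (V_BB − V_BE)/(R_B + (β+1)R_E) = (1.2 − 0.7)/(82 + 201×0.18) = 0.00423 mA.
I_C = β·I_B = 200×0.00423 = 0.846 mA.
V_CE = V_CC − I_C·R_C − I_E·R_E = 6.1 − 0.846×1.2 − 0.85×0.18 = 4.93 V > V_CE(sat), so the active-region assumption holds.

active; I_C ≈ 0.85 mA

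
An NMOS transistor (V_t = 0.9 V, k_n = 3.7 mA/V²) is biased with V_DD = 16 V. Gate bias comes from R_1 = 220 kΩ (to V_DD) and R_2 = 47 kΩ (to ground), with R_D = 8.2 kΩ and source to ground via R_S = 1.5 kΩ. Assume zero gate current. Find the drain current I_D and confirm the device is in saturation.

I_D ≈ 0.83 mA

V_G = V_DD·R_2/(R_1+R_2) = 16×47/267 = 2.82 V.
Assume saturation: I_D = (k_n/2)(V_GS − V_t)² with V_GS = V_G − I_D·R_S = 2.82 − 1.5·I_D.
Substituting gives 4.16·I_D² − 11.6·I_D + 6.79 = 0, with roots I_D = 0.831 or 1.96 mA.
The root I_D = 1.96 mA gives V_GS = -0.131 V ≤ V_t, so take I_D = 0.831 mA.
Then V_GS = 1.57 V and V_DS = V_DD − I_D(R_D+R_S) = 16 − 0.831×9.7 = 7.94 V.
Saturation requires V_DS ≥ V_GS − V_t = 0.67 V; 7.94 ≥ 0.67 ✓.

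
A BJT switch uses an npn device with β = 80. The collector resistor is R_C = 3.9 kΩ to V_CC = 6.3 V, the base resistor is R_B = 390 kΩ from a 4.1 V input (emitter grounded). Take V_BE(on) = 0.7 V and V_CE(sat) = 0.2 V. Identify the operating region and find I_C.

active; I_C ≈ 0.7 mA

Assume active. Base-emitter loop: I_B = (V_BB − V_BE)/R_B = (4.1 − 0.7)/390 = 0.00872 mA.
I_C = β·I_B = 80×0.00872 = 0.697 mA.
V_CE = V_CC − I_C·R_C = 6.3 − 0.697×3.9 = 3.58 V > V_CE(sat), so the active-region assumption holds.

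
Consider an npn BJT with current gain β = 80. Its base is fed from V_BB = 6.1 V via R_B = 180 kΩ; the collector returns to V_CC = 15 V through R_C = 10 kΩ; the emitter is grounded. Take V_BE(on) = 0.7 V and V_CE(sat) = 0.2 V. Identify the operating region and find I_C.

saturation; I_C ≈ 1.5 mA

Assume active: I_B = (6.1 − 0.7)/180 = 0.03 mA, giving I_C = β·I_B = 2.4 mA.
But then V_CE = 15 − 2.4×10 = -9 V < V_CE(sat) = 0.2 V — impossible in the active region.
So the transistor is saturated. With V_CE = 0.2 V, I_C = (V_CC − 0.2)/R_C = 14.8/10 = 1.48 mA.
Check: β·I_B = 2.4 mA > I_C = 1.48 mA, confirming saturation.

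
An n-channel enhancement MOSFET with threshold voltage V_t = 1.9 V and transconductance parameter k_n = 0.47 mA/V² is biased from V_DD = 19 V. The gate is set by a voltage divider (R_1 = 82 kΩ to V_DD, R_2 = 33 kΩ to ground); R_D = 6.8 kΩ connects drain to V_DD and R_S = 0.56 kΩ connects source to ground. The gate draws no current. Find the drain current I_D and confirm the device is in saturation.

V_G = V_DD·R_2/(R_1+R_2) = 19×33/115 = 5.45 V.
Assume saturation: I_D = (k_n/2)(V_GS − V_t)² with V_GS = V_G − I_D·R_S = 5.45 − 0.56·I_D.
Substituting gives 0.0737·I_D² − 1.93·I_D + 2.97 = 0, with roots I_D = 1.63 or 24.6 mA.
The root I_D = 24.6 mA gives V_GS = -8.34 V ≤ V_t, so take I_D = 1.63 mA.
Then V_GS = 4.54 V and V_DS = V_DD − I_D(R_D+R_S) = 19 − 1.63×7.36 = 6.97 V.
Saturation requires V_DS ≥ V_GS − V_t = 2.64 V; 6.97 ≥ 2.64 ✓.

I_D ≈ 1.6 mA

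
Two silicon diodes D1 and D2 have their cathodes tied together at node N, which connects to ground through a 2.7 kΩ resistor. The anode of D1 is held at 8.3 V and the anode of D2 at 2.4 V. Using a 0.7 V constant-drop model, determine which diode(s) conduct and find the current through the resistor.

Assume both conduct. Then node N would need to be at both 8.3−0.7 = 7.6 V and 2.4−0.7 = 1.7 V, which is impossible.
Assume only D1 conducts: V_N = 8.3 − 0.7 = 7.6 V, so I_R = 7.6/2.7 = 2.81 mA.
Check D2: its anode-to-cathode voltage is 2.4 − 7.6 = -5.2 V < 0.7 V, so it is off. The assumption is consistent.

Only D1 conducts; I_R ≈ 2.8 mA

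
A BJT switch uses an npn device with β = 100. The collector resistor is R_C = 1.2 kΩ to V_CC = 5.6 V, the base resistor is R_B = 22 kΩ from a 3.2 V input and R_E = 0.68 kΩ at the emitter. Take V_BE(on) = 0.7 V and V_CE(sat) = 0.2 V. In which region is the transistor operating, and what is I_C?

active; I_C ≈ 2.8 mA

Assume active. Base-emitter loop: I_B = (V_BB − V_BE)/(R_B + (β+1)R_E) = (3.2 − 0.7)/(22 + 101×0.68) = 0.0276 mA.
I_C = β·I_B = 100×0.0276 = 2.76 mA.
V_CE = V_CC − I_C·R_C − I_E·R_E = 5.6 − 2.76×1.2 − 2.78×0.68 = 0.398 V > V_CE(sat), so the active-region assumption holds.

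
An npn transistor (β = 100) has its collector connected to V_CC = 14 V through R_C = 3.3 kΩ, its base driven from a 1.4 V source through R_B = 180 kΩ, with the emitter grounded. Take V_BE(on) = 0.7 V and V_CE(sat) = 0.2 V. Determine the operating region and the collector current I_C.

Assume active. Base-emitter loop: I_B = (V_BB − V_BE)/R_B = (1.4 − 0.7)/180 = 0.00389 mA.
I_C = β·I_B = 100×0.00389 = 0.389 mA.
V_CE = V_CC − I_C·R_C = 14 − 0.389×3.3 = 12.7 V > V_CE(sat), so the active-region assumption holds.

active; I_C ≈ 0.39 mA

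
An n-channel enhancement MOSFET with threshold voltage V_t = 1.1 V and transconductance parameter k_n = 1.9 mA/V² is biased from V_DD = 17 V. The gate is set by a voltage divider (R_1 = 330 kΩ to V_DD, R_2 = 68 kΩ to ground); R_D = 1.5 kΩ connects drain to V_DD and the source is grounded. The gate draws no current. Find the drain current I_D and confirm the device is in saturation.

I_D ≈ 3.1 mA

V_G = V_DD·R_2/(R_1+R_2) = 17×68/398 = 2.9 V. With the source grounded, V_GS = V_G = 2.9 V.
Assume saturation: I_D = (k_n/2)(V_GS − V_t)² = (1.9/2)×(2.9 − 1.1)² = 0.95×1.8² = 3.09 mA.
V_DS = V_DD − I_D·R_D = 17 − 3.09×1.5 = 12.4 V.
Saturation requires V_DS ≥ V_GS − V_t = 1.8 V; 12.4 ≥ 1.8 ✓.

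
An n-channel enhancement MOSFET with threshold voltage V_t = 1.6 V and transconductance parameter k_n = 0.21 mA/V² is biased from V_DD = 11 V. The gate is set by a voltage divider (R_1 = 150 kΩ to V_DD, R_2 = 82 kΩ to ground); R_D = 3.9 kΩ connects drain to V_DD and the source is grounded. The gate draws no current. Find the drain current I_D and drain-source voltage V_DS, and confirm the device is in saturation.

I_D ≈ 0.55 mA, V_DS ≈ 8.9 V

V_G = V_DD·R_2/(R_1+R_2) = 11×82/232 = 3.89 V. With the source grounded, V_GS = V_G = 3.89 V.
Assume saturation: I_D = (k_n/2)(V_GS − V_t)² = (0.21/2)×(3.89 − 1.6)² = 0.105×2.29² = 0.55 mA.
V_DS = V_DD − I_D·R_D = 11 − 0.55×3.9 = 8.86 V.
Saturation requires V_DS ≥ V_GS − V_t = 2.29 V; 8.86 ≥ 2.29 ✓.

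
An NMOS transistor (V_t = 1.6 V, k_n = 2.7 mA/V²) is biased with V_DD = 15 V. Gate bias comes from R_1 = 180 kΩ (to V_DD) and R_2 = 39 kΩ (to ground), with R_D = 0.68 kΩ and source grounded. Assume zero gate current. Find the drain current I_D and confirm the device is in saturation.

I_D ≈ 1.5 mA

V_G = V_DD·R_2/(R_1+R_2) = 15×39/219 = 2.67 V. With the source grounded, V_GS = V_G = 2.67 V.
Assume saturation: I_D = (k_n/2)(V_GS − V_t)² = (2.7/2)×(2.67 − 1.6)² = 1.35×1.07² = 1.55 mA.
V_DS = V_DD − I_D·R_D = 15 − 1.55×0.68 = 13.9 V.
Saturation requires V_DS ≥ V_GS − V_t = 1.07 V; 13.9 ≥ 1.07 ✓.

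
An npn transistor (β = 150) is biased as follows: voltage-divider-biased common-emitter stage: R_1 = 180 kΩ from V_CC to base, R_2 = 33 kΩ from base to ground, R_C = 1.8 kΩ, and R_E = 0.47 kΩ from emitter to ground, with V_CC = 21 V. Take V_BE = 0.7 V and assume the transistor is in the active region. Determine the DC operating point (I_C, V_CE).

Thevenize the base divider: V_Th = V_CC·R_2/(R_1+R_2) = 21×33/213 = 3.25 V, R_Th = R_1‖R_2 = 27.9 kΩ.
Base-emitter loop: V_Th = I_B·R_Th + V_BE + (β+1)I_B·R_E, so I_B = (3.25 − 0.7) / (27.9 + 151×0.47) = 0.0258 mA.
I_C = β·I_B = 150×0.0258 = 3.87 mA, and I_E = (β+1)I_B = 3.9 mA.
V_CE = V_CC − I_C·R_C − I_E·R_E = 21 − 3.87×1.8 − 3.9×0.47 = 12.2 V.
V_CE = 12.2 V > 0.2 V confirms active-region operation.

I_C ≈ 3.9 mA, V_CE ≈ 12 V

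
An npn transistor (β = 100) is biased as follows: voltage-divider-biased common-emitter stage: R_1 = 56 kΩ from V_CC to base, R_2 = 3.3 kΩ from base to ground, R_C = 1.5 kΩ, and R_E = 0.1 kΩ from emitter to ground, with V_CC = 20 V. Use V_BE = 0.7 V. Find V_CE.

Thevenize the base divider: V_Th = V_CC·R_2/(R_1+R_2) = 20×3.3/59.3 = 1.11 V, R_Th = R_1‖R_2 = 3.12 kΩ.
Base-emitter loop: V_Th = I_B·R_Th + V_BE + (β+1)I_B·R_E, so I_B = (1.11 − 0.7) / (3.12 + 101×0.1) = 0.0312 mA.
I_C = β·I_B = 100×0.0312 = 3.12 mA, and I_E = (β+1)I_B = 3.16 mA.
V_CE = V_CC − I_C·R_C − I_E·R_E = 20 − 3.12×1.5 − 3.16×0.1 = 15 V.
V_CE = 15 V > 0.2 V confirms active-region operation.

V_CE ≈ 15 V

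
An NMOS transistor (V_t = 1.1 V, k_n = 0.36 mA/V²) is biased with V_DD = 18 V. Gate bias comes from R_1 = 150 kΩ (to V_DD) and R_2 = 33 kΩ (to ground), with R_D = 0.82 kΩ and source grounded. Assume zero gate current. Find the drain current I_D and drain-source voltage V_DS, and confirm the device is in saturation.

I_D ≈ 0.83 mA, V_DS ≈ 17 V

V_G = V_DD·R_2/(R_1+R_2) = 18×33/183 = 3.25 V. With the source grounded, V_GS = V_G = 3.25 V.
Assume saturation: I_D = (k_n/2)(V_GS − V_t)² = (0.36/2)×(3.25 − 1.1)² = 0.18×2.15² = 0.829 mA.
V_DS = V_DD − I_D·R_D = 18 − 0.829×0.82 = 17.3 V.
Saturation requires V_DS ≥ V_GS − V_t = 2.15 V; 17.3 ≥ 2.15 ✓.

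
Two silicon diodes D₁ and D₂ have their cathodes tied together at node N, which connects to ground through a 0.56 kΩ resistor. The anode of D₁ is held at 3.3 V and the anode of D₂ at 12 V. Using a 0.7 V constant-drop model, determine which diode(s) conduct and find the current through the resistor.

Only D₂ conducts; I_R ≈ 20 mA

Assume both conduct. Then node N would need to be at both 3.3−0.7 = 2.6 V and 12−0.7 = 11.3 V, which is impossible.
Assume only D₂ conducts: V_N = 12 − 0.7 = 11.3 V, so I_R = 11.3/0.56 = 20.2 mA.
Check D₁: its anode-to-cathode voltage is 3.3 − 11.3 = -8 V < 0.7 V, so it is off. The assumption is consistent.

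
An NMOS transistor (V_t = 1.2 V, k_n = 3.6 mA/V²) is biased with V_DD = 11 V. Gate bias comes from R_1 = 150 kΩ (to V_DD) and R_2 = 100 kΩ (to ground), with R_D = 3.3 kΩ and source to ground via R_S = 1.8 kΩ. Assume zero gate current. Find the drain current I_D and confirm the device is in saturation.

V_G = V_DD·R_2/(R_1+R_2) = 11×100/250 = 4.4 V.
Assume saturation: I_D = (k_n/2)(V_GS − V_t)² with V_GS = V_G − I_D·R_S = 4.4 − 1.8·I_D.
Substituting gives 5.83·I_D² − 21.7·I_D + 18.4 = 0, with roots I_D = 1.3 or 2.42 mA.
The root I_D = 2.42 mA gives V_GS = 0.04 V ≤ V_t, so take I_D = 1.3 mA.
Then V_GS = 2.05 V and V_DS = V_DD − I_D(R_D+R_S) = 11 − 1.3×5.1 = 4.35 V.
Saturation requires V_DS ≥ V_GS − V_t = 0.851 V; 4.35 ≥ 0.851 ✓.

I_D ≈ 1.3 mA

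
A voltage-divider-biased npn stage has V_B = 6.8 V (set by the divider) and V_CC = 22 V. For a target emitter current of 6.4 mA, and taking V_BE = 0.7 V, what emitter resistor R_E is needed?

V_E = V_B − V_BE = 6.8 − 0.7 = 6.1 V.
R_E = V_E / I_E = 6.1 / 6.4 = 0.953 kΩ.

R_E ≈ 0.95 kΩ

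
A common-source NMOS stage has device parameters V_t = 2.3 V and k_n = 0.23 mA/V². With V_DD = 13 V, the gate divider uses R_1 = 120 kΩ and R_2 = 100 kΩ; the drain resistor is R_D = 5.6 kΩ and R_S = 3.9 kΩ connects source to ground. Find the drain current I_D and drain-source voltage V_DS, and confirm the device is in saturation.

I_D ≈ 0.43 mA, V_DS ≈ 8.9 V

V_G = V_DD·R_2/(R_1+R_2) = 13×100/220 = 5.91 V.
Assume saturation: I_D = (k_n/2)(V_GS − V_t)² with V_GS = V_G − I_D·R_S = 5.91 − 3.9·I_D.
Substituting gives 1.75·I_D² − 4.24·I_D + 1.5 = 0, with roots I_D = 0.43 or 1.99 mA.
The root I_D = 1.99 mA gives V_GS = -1.86 V ≤ V_t, so take I_D = 0.43 mA.
Then V_GS = 4.23 V and V_DS = V_DD − I_D(R_D+R_S) = 13 − 0.43×9.5 = 8.92 V.
Saturation requires V_DS ≥ V_GS − V_t = 1.93 V; 8.92 ≥ 1.93 ✓.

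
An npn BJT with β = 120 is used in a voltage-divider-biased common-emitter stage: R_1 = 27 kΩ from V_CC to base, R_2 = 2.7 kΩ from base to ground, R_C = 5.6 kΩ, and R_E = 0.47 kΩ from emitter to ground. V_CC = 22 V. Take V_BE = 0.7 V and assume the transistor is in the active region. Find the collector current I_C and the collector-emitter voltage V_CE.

Thevenize the base divider: V_Th = V_CC·R_2/(R_1+R_2) = 22×2.7/29.7 = 2 V, R_Th = R_1‖R_2 = 2.45 kΩ.
Base-emitter loop: V_Th = I_B·R_Th + V_BE + (β+1)I_B·R_E, so I_B = (2 − 0.7) / (2.45 + 121×0.47) = 0.0219 mA.
I_C = β·I_B = 120×0.0219 = 2.63 mA, and I_E = (β+1)I_B = 2.65 mA.
V_CE = V_CC − I_C·R_C − I_E·R_E = 22 − 2.63×5.6 − 2.65×0.47 = 6.03 V.
V_CE = 6.03 V > 0.2 V confirms active-region operation.

I_C ≈ 2.6 mA, V_CE ≈ 6 V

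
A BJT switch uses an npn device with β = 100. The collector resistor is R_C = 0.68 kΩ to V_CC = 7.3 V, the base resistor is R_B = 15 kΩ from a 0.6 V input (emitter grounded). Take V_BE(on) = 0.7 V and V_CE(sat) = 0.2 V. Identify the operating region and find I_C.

V_BB = 0.6 V ≤ V_BE(on) = 0.7 V, so the base-emitter junction is not forward biased.
The transistor is in cutoff: I_B = I_C = 0.

cutoff; I_C ≈ 0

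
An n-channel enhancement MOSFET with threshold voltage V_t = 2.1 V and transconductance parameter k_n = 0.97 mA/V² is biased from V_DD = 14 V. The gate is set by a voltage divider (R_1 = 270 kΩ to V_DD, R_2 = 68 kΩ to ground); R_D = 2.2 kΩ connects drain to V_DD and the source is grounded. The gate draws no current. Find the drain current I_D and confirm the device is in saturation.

V_G = V_DD·R_2/(R_1+R_2) = 14×68/338 = 2.82 V. With the source grounded, V_GS = V_G = 2.82 V.
Assume saturation: I_D = (k_n/2)(V_GS − V_t)² = (0.97/2)×(2.82 − 2.1)² = 0.485×0.717² = 0.249 mA.
V_DS = V_DD − I_D·R_D = 14 − 0.249×2.2 = 13.5 V.
Saturation requires V_DS ≥ V_GS − V_t = 0.717 V; 13.5 ≥ 0.717 ✓.

I_D ≈ 0.25 mA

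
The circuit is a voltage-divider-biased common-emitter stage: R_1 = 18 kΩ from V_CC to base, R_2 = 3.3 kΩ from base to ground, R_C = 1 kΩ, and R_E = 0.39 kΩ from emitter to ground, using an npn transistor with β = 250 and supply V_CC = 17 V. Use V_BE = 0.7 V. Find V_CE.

V_CE ≈ 10 V

Thevenize the base divider: V_Th = V_CC·R_2/(R_1+R_2) = 17×3.3/21.3 = 2.63 V, R_Th = R_1‖R_2 = 2.79 kΩ.
Base-emitter loop: V_Th = I_B·R_Th + V_BE + (β+1)I_B·R_E, so I_B = (2.63 − 0.7) / (2.79 + 251×0.39) = 0.0192 mA.
I_C = β·I_B = 250×0.0192 = 4.8 mA, and I_E = (β+1)I_B = 4.82 mA.
V_CE = V_CC − I_C·R_C − I_E·R_E = 17 − 4.8×1 − 4.82×0.39 = 10.3 V.
V_CE = 10.3 V > 0.2 V confirms active-region operation.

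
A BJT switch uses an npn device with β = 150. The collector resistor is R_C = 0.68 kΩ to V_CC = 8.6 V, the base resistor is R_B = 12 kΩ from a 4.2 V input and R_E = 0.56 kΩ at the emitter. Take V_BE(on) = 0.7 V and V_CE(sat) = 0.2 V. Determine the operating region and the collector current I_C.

Assume active. Base-emitter loop: I_B = (V_BB − V_BE)/(R_B + (β+1)R_E) = (4.2 − 0.7)/(12 + 151×0.56) = 0.0362 mA.
I_C = β·I_B = 150×0.0362 = 5.44 mA.
V_CE = V_CC − I_C·R_C − I_E·R_E = 8.6 − 5.44×0.68 − 5.47×0.56 = 1.84 V > V_CE(sat), so the active-region assumption holds.

active; I_C ≈ 5.4 mA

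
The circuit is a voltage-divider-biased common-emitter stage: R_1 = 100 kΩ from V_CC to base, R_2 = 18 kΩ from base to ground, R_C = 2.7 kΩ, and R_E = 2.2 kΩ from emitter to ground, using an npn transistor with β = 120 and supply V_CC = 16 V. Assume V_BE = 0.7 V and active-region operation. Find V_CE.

Thevenize the base divider: V_Th = V_CC·R_2/(R_1+R_2) = 16×18/118 = 2.44 V, R_Th = R_1‖R_2 = 15.3 kΩ.
Base-emitter loop: V_Th = I_B·R_Th + V_BE + (β+1)I_B·R_E, so I_B = (2.44 − 0.7) / (15.3 + 121×2.2) = 0.00618 mA.
I_C = β·I_B = 120×0.00618 = 0.742 mA, and I_E = (β+1)I_B = 0.748 mA.
V_CE = V_CC − I_C·R_C − I_E·R_E = 16 − 0.742×2.7 − 0.748×2.2 = 12.3 V.
V_CE = 12.3 V > 0.2 V confirms active-region operation.

V_CE ≈ 12 V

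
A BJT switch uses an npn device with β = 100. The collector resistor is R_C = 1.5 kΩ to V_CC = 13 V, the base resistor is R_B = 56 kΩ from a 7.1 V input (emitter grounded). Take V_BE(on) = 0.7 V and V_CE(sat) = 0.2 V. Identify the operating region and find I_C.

Assume active: I_B = (7.1 − 0.7)/56 = 0.114 mA, giving I_C = β·I_B = 11.4 mA.
But then V_CE = 13 − 11.4×1.5 = -4.14 V < V_CE(sat) = 0.2 V — impossible in the active region.
So the transistor is saturated. With V_CE = 0.2 V, I_C = (V_CC − 0.2)/R_C = 12.8/1.5 = 8.53 mA.
Check: β·I_B = 11.4 mA > I_C = 8.53 mA, confirming saturation.

saturation; I_C ≈ 8.5 mA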